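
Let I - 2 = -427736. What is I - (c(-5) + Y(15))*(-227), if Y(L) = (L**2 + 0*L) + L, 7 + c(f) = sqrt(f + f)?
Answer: -374843 + 227*I*sqrt(10) ≈ -3.7484e+5 + 717.84*I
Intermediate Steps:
c(f) = -7 + sqrt(2)*sqrt(f) (c(f) = -7 + sqrt(f + f) = -7 + sqrt(2*f) = -7 + sqrt(2)*sqrt(f))
I = -427734 (I = 2 - 427736 = -427734)
Y(L) = L + L**2 (Y(L) = (L**2 + 0) + L = L**2 + L = L + L**2)
I - (c(-5) + Y(15))*(-227) = -427734 - ((-7 + sqrt(2)*sqrt(-5)) + 15*(1 + 15))*(-227) = -427734 - ((-7 + sqrt(2)*(I*sqrt(5))) + 15*16)*(-227) = -427734 - ((-7 + I*sqrt(10)) + 240)*(-227) = -427734 - (233 + I*sqrt(10))*(-227) = -427734 - (-52891 - 227*I*sqrt(10)) = -427734 + (52891 + 227*I*sqrt(10)) = -374843 + 227*I*sqrt(10)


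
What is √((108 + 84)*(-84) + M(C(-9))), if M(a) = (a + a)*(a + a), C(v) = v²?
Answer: 6*√281 ≈ 100.58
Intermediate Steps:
M(a) = 4*a² (M(a) = (2*a)*(2*a) = 4*a²)
√((108 + 84)*(-84) + M(C(-9))) = √((108 + 84)*(-84) + 4*((-9)²)²) = √(192*(-84) + 4*81²) = √(-16128 + 4*6561) = √(-16128 + 26244) = √10116 = 6*√281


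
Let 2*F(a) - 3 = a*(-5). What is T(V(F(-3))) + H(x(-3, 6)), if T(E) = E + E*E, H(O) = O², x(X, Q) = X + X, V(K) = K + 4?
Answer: 218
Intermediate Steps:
F(a) = 3/2 - 5*a/2 (F(a) = 3/2 + (a*(-5))/2 = 3/2 + (-5*a)/2 = 3/2 - 5*a/2)
V(K) = 4 + K
x(X, Q) = 2*X
T(E) = E + E²
T(V(F(-3))) + H(x(-3, 6)) = (4 + (3/2 - 5/2*(-3)))*(1 + (4 + (3/2 - 5/2*(-3)))) + (2*(-3))² = (4 + (3/2 + 15/2))*(1 + (4 + (3/2 + 15/2))) + (-6)² = (4 + 9)*(1 + (4 + 9)) + 36 = 13*(1 + 13) + 36 = 13*14 + 36 = 182 + 36 = 218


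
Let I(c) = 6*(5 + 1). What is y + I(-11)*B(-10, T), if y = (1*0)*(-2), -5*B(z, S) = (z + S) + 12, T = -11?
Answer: 324/5 ≈ 64.800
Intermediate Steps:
I(c) = 36 (I(c) = 6*6 = 36)
B(z, S) = -12/5 - S/5 - z/5 (B(z, S) = -((z + S) + 12)/5 = -((S + z) + 12)/5 = -(12 + S + z)/5 = -12/5 - S/5 - z/5)
y = 0 (y = 0*(-2) = 0)
y + I(-11)*B(-10, T) = 0 + 36*(-12/5 - ⅕*(-11) - ⅕*(-10)) = 0 + 36*(-12/5 + 11/5 + 2) = 0 + 36*(9/5) = 0 + 324/5 = 324/5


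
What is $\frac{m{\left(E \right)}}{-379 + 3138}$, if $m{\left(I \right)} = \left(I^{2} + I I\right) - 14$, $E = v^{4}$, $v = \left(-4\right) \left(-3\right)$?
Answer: $\frac{859963378}{2759} \approx 3.1169 \cdot 10^{5}$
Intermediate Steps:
$v = 12$
$E = 20736$ ($E = 12^{4} = 20736$)
$m{\left(I \right)} = -14 + 2 I^{2}$ ($m{\left(I \right)} = \left(I^{2} + I^{2}\right) - 14 = 2 I^{2} - 14 = -14 + 2 I^{2}$)
$\frac{m{\left(E \right)}}{-379 + 3138} = \frac{-14 + 2 \cdot 20736^{2}}{-379 + 3138} = \frac{-14 + 2 \cdot 429981696}{2759} = \left(-14 + 859963392\right) \frac{1}{2759} = 859963378 \cdot \frac{1}{2759} = \frac{859963378}{2759}$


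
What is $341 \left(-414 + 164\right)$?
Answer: $-85250$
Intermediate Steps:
$341 \left(-414 + 164\right) = 341 \left(-250\right) = -85250$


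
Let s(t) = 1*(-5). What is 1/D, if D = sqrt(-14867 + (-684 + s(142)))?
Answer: -I*sqrt(3889)/7778 ≈ -0.0080177*I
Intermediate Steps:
s(t) = -5
D = 2*I*sqrt(3889) (D = sqrt(-14867 + (-684 - 5)) = sqrt(-14867 - 689) = sqrt(-15556) = 2*I*sqrt(3889) ≈ 124.72*I)
1/D = 1/(2*I*sqrt(3889)) = -I*sqrt(3889)/7778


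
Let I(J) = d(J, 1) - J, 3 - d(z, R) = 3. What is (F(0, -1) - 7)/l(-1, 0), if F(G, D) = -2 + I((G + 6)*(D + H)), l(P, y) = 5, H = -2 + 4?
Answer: -3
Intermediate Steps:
d(z, R) = 0 (d(z, R) = 3 - 1*3 = 3 - 3 = 0)
H = 2
I(J) = -J (I(J) = 0 - J = -J)
F(G, D) = -2 - (2 + D)*(6 + G) (F(G, D) = -2 - (G + 6)*(D + 2) = -2 - (6 + G)*(2 + D) = -2 - (2 + D)*(6 + G))
(F(0, -1) - 7)/l(-1, 0) = ((-14 - 6*(-1) - 2*0 - 1*(-1)*0) - 7)/5 = ((-14 + 6 + 0 + 0) - 7)/5 = (-8 - 7)/5 = (⅕)*(-15) = -3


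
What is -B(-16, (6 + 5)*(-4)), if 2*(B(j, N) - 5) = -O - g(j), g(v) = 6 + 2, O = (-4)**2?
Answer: 7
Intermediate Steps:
O = 16
g(v) = 8
B(j, N) = -7 (B(j, N) = 5 + (-1*16 - 1*8)/2 = 5 + (-16 - 8)/2 = 5 + (1/2)*(-24) = 5 - 12 = -7)
-B(-16, (6 + 5)*(-4)) = -1*(-7) = 7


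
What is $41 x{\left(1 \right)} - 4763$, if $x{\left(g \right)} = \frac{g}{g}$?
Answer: $-4722$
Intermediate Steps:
$x{\left(g \right)} = 1$
$41 x{\left(1 \right)} - 4763 = 41 \cdot 1 - 4763 = 41 - 4763 = -4722$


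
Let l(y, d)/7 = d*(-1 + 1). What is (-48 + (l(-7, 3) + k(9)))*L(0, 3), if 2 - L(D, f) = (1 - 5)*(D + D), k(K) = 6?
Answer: -84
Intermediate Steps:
l(y, d) = 0 (l(y, d) = 7*(d*(-1 + 1)) = 7*(d*0) = 7*0 = 0)
L(D, f) = 2 + 8*D (L(D, f) = 2 - (1 - 5)*(D + D) = 2 - (-4)*2*D = 2 - (-8)*D = 2 + 8*D)
(-48 + (l(-7, 3) + k(9)))*L(0, 3) = (-48 + (0 + 6))*(2 + 8*0) = (-48 + 6)*(2 + 0) = -42*2 = -84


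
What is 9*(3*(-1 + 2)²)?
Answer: 27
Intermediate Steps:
9*(3*(-1 + 2)²) = 9*(3*1²) = 9*(3*1) = 9*3 = 27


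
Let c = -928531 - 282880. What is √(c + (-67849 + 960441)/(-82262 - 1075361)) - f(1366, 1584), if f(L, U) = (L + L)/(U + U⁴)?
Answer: -683/1573840503180 + I*√1623402023956410835/1157623 ≈ -4.3397e-10 + 1100.6*I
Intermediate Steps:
c = -1211411
f(L, U) = 2*L/(U + U⁴) (f(L, U) = (2*L)/(U + U⁴) = 2*L/(U + U⁴))
√(c + (-67849 + 960441)/(-82262 - 1075361)) - f(1366, 1584) = √(-1211411 + (-67849 + 960441)/(-82262 - 1075361)) - 2*1366/(1584 + 1584⁴) = √(-1211411 + 892592/(-1157623)) - 2*1366/(1584 + 6295362011136) = √(-1211411 + 892592*(-1/1157623)) - 2*1366/6295362012720 = √(-1211411 - 892592/1157623) - 2*1366/6295362012720 = √(-1402358128645/1157623) - 1*683/1573840503180 = I*√1623402023956410835/1157623 - 683/1573840503180 = -683/1573840503180 + I*√1623402023956410835/1157623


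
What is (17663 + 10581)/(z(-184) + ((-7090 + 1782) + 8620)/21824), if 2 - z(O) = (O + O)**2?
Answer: -38524816/184715401 ≈ -0.20856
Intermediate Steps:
z(O) = 2 - 4*O**2 (z(O) = 2 - (O + O)**2 = 2 - (2*O)**2 = 2 - 4*O**2)
(17663 + 10581)/(z(-184) + ((-7090 + 1782) + 8620)/21824) = (17663 + 10581)/((2 - 4*(-184)**2) + ((-7090 + 1782) + 8620)/21824) = 28244/((2 - 4*33856) + (-5308 + 8620)*(1/21824)) = 28244/((2 - 135424) + 3312*(1/21824)) = 28244/(-135422 + 207/1364) = 28244/(-184715401/1364) = 28244*(-1364/184715401) = -38524816/184715401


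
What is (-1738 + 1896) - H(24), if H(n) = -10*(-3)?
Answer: 128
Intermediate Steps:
H(n) = 30
(-1738 + 1896) - H(24) = (-1738 + 1896) - 1*30 = 158 - 30 = 128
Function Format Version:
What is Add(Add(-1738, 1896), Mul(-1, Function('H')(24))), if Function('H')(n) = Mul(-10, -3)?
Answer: 128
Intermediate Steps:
Function('H')(n) = 30
Add(Add(-1738, 1896), Mul(-1, Function('H')(24))) = Add(Add(-1738, 1896), Mul(-1, 30)) = Add(158, -30) = 128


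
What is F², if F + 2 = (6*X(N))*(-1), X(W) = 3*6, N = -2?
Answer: 12100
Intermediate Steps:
X(W) = 18
F = -110 (F = -2 + (6*18)*(-1) = -2 + 108*(-1) = -2 - 108 = -110)
F² = (-110)² = 12100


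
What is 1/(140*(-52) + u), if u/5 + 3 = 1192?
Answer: -1/1335 ≈ -0.00074906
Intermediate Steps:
u = 5945 (u = -15 + 5*1192 = -15 + 5960 = 5945)
1/(140*(-52) + u) = 1/(140*(-52) + 5945) = 1/(-7280 + 5945) = 1/(-1335) = -1/1335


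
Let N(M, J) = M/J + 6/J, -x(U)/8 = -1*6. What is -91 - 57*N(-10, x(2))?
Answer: -345/4 ≈ -86.250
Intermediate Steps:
x(U) = 48 (x(U) = -(-8)*6 = -8*(-6) = 48)
N(M, J) = 6/J + M/J
-91 - 57*N(-10, x(2)) = -91 - 57*(6 - 10)/48 = -91 - 19*(-4)/16 = -91 - 57*(-1/12) = -91 + 19/4 = -345/4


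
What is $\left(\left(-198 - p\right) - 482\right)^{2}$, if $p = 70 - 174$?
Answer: $331776$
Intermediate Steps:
$p = -104$
$\left(\left(-198 - p\right) - 482\right)^{2} = \left(\left(-198 - -104\right) - 482\right)^{2} = \left(\left(-198 + 104\right) - 482\right)^{2} = \left(-94 - 482\right)^{2} = \left(-576\right)^{2} = 331776$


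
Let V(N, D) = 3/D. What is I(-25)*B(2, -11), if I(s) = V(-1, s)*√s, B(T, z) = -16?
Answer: 48*I/5 ≈ 9.6*I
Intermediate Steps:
I(s) = 3/√s (I(s) = (3/s)*√s = 3/√s)
I(-25)*B(2, -11) = (3/√(-25))*(-16) = (3*(-I/5))*(-16) = -3*I/5*(-16) = 48*I/5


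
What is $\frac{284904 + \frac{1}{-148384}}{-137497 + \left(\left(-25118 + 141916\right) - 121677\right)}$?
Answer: $- \frac{42275195135}{21126320384} \approx -2.0011$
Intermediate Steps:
$\frac{284904 + \frac{1}{-148384}}{-137497 + \left(\left(-25118 + 141916\right) - 121677\right)} = \frac{284904 - \frac{1}{148384}}{-137497 + \left(116798 - 121677\right)} = \frac{42275195135}{148384 \left(-137497 - 4879\right)} = \frac{42275195135}{148384 \left(-142376\right)} = \frac{42275195135}{148384} \left(- \frac{1}{142376}\right) = - \frac{42275195135}{21126320384}$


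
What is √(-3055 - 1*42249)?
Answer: 2*I*√11326 ≈ 212.85*I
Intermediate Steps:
√(-3055 - 1*42249) = √(-3055 - 42249) = √(-45304) = 2*I*√11326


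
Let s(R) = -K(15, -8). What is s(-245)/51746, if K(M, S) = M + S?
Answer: -7/51746 ≈ -0.00013528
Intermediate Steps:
s(R) = -7 (s(R) = -(15 - 8) = -1*7 = -7)
s(-245)/51746 = -7/51746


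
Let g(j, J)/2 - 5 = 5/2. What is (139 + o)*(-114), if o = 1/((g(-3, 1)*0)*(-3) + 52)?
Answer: -412053/26 ≈ -15848.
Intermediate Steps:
g(j, J) = 15 (g(j, J) = 10 + 2*(5/2) = 10 + 5 = 15)
o = 1/52 (o = 1/((15*0)*(-3) + 52) = 1/(0*(-3) + 52) = 1/(0 + 52) = 1/52 ≈ 0.019231)
(139 + o)*(-114) = (139 + 1/52)*(-114) = (7229/52)*(-114) = -412053/26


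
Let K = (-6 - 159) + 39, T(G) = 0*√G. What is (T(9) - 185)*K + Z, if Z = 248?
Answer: 23558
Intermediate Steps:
T(G) = 0
K = -126 (K = -165 + 39 = -126)
(T(9) - 185)*K + Z = (0 - 185)*(-126) + 248 = -185*(-126) + 248 = 23310 + 248 = 23558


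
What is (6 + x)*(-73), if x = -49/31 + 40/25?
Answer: -68109/155 ≈ -439.41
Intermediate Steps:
x = 3/155 (x = -49*1/31 + 40*(1/25) = -49/31 + 8/5 = 3/155 ≈ 0.019355)
(6 + x)*(-73) = (6 + 3/155)*(-73) = (933/155)*(-73) = -68109/155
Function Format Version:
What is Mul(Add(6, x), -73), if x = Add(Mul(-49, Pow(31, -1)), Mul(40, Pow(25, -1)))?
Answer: Rational(-68109, 155) ≈ -439.41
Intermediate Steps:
x = Rational(3, 155) (x = Add(Mul(-49, Rational(1, 31)), Mul(40, Rational(1, 25))) = Add(Rational(-49, 31), Rational(8, 5)) = Rational(3, 155) ≈ 0.019355)
Mul(Add(6, x), -73) = Mul(Add(6, Rational(3, 155)), -73) = Mul(Rational(933, 155), -73) = Rational(-68109, 155)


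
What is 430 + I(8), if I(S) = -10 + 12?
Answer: 432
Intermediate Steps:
I(S) = 2
430 + I(8) = 430 + 2 = 432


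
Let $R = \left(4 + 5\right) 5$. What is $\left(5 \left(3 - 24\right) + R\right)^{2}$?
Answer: $3600$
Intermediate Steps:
$R = 45$ ($R = 9 \cdot 5 = 45$)
$\left(5 \left(3 - 24\right) + R\right)^{2} = \left(5 \left(3 - 24\right) + 45\right)^{2} = \left(5 \left(-21\right) + 45\right)^{2} = \left(-105 + 45\right)^{2} = \left(-60\right)^{2} = 3600$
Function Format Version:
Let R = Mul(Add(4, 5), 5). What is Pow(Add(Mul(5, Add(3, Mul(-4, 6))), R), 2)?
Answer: 3600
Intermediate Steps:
R = 45 (R = Mul(9, 5) = 45)
Pow(Add(Mul(5, Add(3, Mul(-4, 6))), R), 2) = Pow(Add(Mul(5, Add(3, Mul(-4, 6))), 45), 2) = Pow(Add(Mul(5, Add(3, -24)), 45), 2) = Pow(Add(Mul(5, -21), 45), 2) = Pow(Add(-105, 45), 2) = Pow(-60, 2) = 3600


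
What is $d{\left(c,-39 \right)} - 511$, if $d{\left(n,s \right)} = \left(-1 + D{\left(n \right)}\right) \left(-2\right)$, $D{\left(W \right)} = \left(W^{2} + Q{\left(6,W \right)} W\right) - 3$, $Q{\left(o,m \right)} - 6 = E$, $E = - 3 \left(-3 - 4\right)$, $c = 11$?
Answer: $-1339$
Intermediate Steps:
$E = 21$ ($E = \left(-3\right) \left(-7\right) = 21$)
$Q{\left(o,m \right)} = 27$ ($Q{\left(o,m \right)} = 6 + 21 = 27$)
$D{\left(W \right)} = -3 + W^{2} + 27 W$ ($D{\left(W \right)} = \left(W^{2} + 27 W\right) - 3 = -3 + W^{2} + 27 W$)
$d{\left(n,s \right)} = 8 - 54 n - 2 n^{2}$ ($d{\left(n,s \right)} = \left(-1 + \left(-3 + n^{2} + 27 n\right)\right) \left(-2\right) = \left(-4 + n^{2} + 27 n\right) \left(-2\right) = 8 - 54 n - 2 n^{2}$)
$d{\left(c,-39 \right)} - 511 = \left(8 - 594 - 2 \cdot 11^{2}\right) - 511 = \left(8 - 594 - 242\right) - 511 = -828 - 511 = -1339$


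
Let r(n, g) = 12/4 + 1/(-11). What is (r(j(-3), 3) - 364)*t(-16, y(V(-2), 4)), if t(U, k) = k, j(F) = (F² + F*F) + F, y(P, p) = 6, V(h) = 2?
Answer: -23832/11 ≈ -2166.5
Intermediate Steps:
j(F) = F + 2*F² (j(F) = (F² + F²) + F = 2*F² + F = F + 2*F²)
r(n, g) = 32/11 (r(n, g) = 12*(¼) + 1*(-1/11) = 3 - 1/11 = 32/11)
(r(j(-3), 3) - 364)*t(-16, y(V(-2), 4)) = (32/11 - 364)*6 = -3972/11*6 = -23832/11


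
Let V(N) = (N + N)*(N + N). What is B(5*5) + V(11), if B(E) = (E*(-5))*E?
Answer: -2641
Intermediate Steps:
B(E) = -5*E**2 (B(E) = (-5*E)*E = -5*E**2)
V(N) = 4*N**2 (V(N) = (2*N)*(2*N) = 4*N**2)
B(5*5) + V(11) = -5*(5*5)**2 + 4*11**2 = -5*25**2 + 4*121 = -5*625 + 484 = -3125 + 484 = -2641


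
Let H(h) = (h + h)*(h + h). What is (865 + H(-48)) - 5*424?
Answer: 7961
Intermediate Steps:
H(h) = 4*h**2 (H(h) = (2*h)*(2*h) = 4*h**2)
(865 + H(-48)) - 5*424 = (865 + 4*(-48)**2) - 5*424 = (865 + 4*2304) - 2120 = (865 + 9216) - 2120 = 10081 - 2120 = 7961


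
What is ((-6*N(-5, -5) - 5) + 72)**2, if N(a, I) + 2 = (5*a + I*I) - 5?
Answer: 11881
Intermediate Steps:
N(a, I) = -7 + I**2 + 5*a (N(a, I) = -2 + ((5*a + I*I) - 5) = -2 + ((5*a + I**2) - 5) = -2 + ((I**2 + 5*a) - 5) = -2 + (-5 + I**2 + 5*a) = -7 + I**2 + 5*a)
((-6*N(-5, -5) - 5) + 72)**2 = ((-6*(-7 + (-5)**2 + 5*(-5)) - 5) + 72)**2 = ((-6*(-7 + 25 - 25) - 5) + 72)**2 = ((-6*(-7) - 5) + 72)**2 = ((42 - 5) + 72)**2 = (37 + 72)**2 = 109**2 = 11881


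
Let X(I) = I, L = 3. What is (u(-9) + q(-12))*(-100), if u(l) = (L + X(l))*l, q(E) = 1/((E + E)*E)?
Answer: -388825/72 ≈ -5400.3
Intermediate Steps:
q(E) = 1/(2*E²) (q(E) = 1/(((2*E))*E) = (1/(2*E))/E = 1/(2*E²))
u(l) = l*(3 + l) (u(l) = (3 + l)*l = l*(3 + l))
(u(-9) + q(-12))*(-100) = (-9*(3 - 9) + (½)/(-12)²)*(-100) = (-9*(-6) + (½)*(1/144))*(-100) = (54 + 1/288)*(-100) = (15553/288)*(-100) = -388825/72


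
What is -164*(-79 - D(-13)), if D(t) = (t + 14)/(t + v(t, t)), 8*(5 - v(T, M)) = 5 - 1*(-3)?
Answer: 116440/9 ≈ 12938.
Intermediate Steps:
v(T, M) = 4 (v(T, M) = 5 - (5 - 1*(-3))/8 = 5 - (5 + 3)/8 = 5 - 1/8*8 = 5 - 1 = 4)
D(t) = (14 + t)/(4 + t) (D(t) = (t + 14)/(t + 4) = (14 + t)/(4 + t))
-164*(-79 - D(-13)) = -164*(-79 - (14 - 13)/(4 - 13)) = -164*(-79 - 1/(-9)) = -164*(-79 - (-1)/9) = -164*(-79 - 1*(-1/9)) = -164*(-79 + 1/9) = -164*(-710/9) = 116440/9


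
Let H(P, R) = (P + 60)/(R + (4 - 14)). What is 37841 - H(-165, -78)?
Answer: 3329903/88 ≈ 37840.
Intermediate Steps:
H(P, R) = (60 + P)/(-10 + R) (H(P, R) = (60 + P)/(R - 10) = (60 + P)/(-10 + R))
37841 - H(-165, -78) = 37841 - (60 - 165)/(-10 - 78) = 37841 - (-105)/(-88) = 37841 - (-1)*(-105)/88 = 37841 - 1*105/88 = 37841 - 105/88 = 3329903/88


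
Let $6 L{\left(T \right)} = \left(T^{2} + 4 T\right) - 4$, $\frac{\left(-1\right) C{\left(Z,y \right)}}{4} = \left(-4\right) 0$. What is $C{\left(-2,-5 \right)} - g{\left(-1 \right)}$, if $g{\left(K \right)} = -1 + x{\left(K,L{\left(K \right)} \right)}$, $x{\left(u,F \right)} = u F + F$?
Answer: $1$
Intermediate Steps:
$C{\left(Z,y \right)} = 0$ ($C{\left(Z,y \right)} = - 4 \left(\left(-4\right) 0\right) = \left(-4\right) 0 = 0$)
$L{\left(T \right)} = - \frac{2}{3} + \frac{T^{2}}{6} + \frac{2 T}{3}$ ($L{\left(T \right)} = \frac{\left(T^{2} + 4 T\right) - 4}{6} = \frac{-4 + T^{2} + 4 T}{6} = - \frac{2}{3} + \frac{T^{2}}{6} + \frac{2 T}{3}$)
$x{\left(u,F \right)} = F + F u$ ($x{\left(u,F \right)} = F u + F = F + F u$)
$g{\left(K \right)} = -1 + \left(1 + K\right) \left(- \frac{2}{3} + \frac{K^{2}}{6} + \frac{2 K}{3}\right)$ ($g{\left(K \right)} = -1 + \left(- \frac{2}{3} + \frac{K^{2}}{6} + \frac{2 K}{3}\right) \left(1 + K\right) = -1 + \left(1 + K\right) \left(- \frac{2}{3} + \frac{K^{2}}{6} + \frac{2 K}{3}\right)$)
$C{\left(-2,-5 \right)} - g{\left(-1 \right)} = 0 - \left(- \frac{5}{3} + \frac{\left(-1\right)^{3}}{6} + \frac{5 \left(-1\right)^{2}}{6}\right) = 0 - \left(- \frac{5}{3} + \frac{1}{6} \left(-1\right) + \frac{5}{6} \cdot 1\right) = 0 - \left(- \frac{5}{3} - \frac{1}{6} + \frac{5}{6}\right) = 0 - -1 = 0 + 1 = 1$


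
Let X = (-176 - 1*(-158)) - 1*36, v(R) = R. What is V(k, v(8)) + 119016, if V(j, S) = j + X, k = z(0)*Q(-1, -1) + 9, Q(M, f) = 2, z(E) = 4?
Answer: 118979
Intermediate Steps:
X = -54 (X = (-176 + 158) - 36 = -18 - 36 = -54)
k = 17 (k = 4*2 + 9 = 8 + 9 = 17)
V(j, S) = -54 + j (V(j, S) = j - 54 = -54 + j)
V(k, v(8)) + 119016 = (-54 + 17) + 119016 = -37 + 119016 = 118979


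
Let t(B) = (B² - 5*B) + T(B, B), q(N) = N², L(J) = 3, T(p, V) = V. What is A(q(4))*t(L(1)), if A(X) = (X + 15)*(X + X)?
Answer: -2976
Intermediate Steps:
t(B) = B² - 4*B (t(B) = (B² - 5*B) + B = B² - 4*B)
A(X) = 2*X*(15 + X) (A(X) = (15 + X)*(2*X) = 2*X*(15 + X))
A(q(4))*t(L(1)) = (2*4²*(15 + 4²))*(3*(-4 + 3)) = (2*16*(15 + 16))*(3*(-1)) = (2*16*31)*(-3) = 992*(-3) = -2976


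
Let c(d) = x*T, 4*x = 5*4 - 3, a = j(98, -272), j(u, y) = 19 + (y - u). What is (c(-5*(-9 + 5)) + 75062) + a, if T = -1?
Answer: 298827/4 ≈ 74707.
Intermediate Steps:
j(u, y) = 19 + y - u
a = -351 (a = 19 - 272 - 1*98 = 19 - 272 - 98 = -351)
x = 17/4 (x = (5*4 - 3)/4 = (20 - 3)/4 = (1/4)*17 = 17/4 ≈ 4.2500)
c(d) = -17/4 (c(d) = (17/4)*(-1) = -17/4)
(c(-5*(-9 + 5)) + 75062) + a = (-17/4 + 75062) - 351 = 300231/4 - 351 = 298827/4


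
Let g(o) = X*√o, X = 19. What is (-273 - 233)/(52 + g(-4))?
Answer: -6578/1037 + 4807*I/1037 ≈ -6.3433 + 4.6355*I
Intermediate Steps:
g(o) = 19*√o
(-273 - 233)/(52 + g(-4)) = (-273 - 233)/(52 + 19*√(-4)) = -506/(52 + 19*(2*I)) = -506*(52 - 38*I)/4148 = -253*(52 - 38*I)/2074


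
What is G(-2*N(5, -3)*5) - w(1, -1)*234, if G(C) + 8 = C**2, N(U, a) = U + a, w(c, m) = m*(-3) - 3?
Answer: 392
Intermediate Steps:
w(c, m) = -3 - 3*m (w(c, m) = -3*m - 3 = -3 - 3*m)
G(C) = -8 + C**2
G(-2*N(5, -3)*5) - w(1, -1)*234 = (-8 + (-2*(5 - 3)*5)**2) - (-3 - 3*(-1))*234 = (-8 + (-2*2*5)**2) - (-3 + 3)*234 = (-8 + (-4*5)**2) - 0*234 = (-8 + (-20)**2) - 1*0 = (-8 + 400) + 0 = 392 + 0 = 392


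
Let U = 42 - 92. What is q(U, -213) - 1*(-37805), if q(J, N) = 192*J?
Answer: 28205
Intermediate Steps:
U = -50
q(U, -213) - 1*(-37805) = 192*(-50) - 1*(-37805) = -9600 + 37805 = 28205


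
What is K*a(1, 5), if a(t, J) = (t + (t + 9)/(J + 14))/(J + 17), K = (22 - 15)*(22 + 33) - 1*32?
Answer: 10237/418 ≈ 24.490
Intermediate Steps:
K = 353 (K = 7*55 - 32 = 385 - 32 = 353)
a(t, J) = (t + (9 + t)/(14 + J))/(17 + J)
K*a(1, 5) = 353*((9 + 15*1 + 5*1)/(238 + 5² + 31*5)) = 353*((9 + 15 + 5)/(238 + 25 + 155)) = 353*(29/418) = 10237/418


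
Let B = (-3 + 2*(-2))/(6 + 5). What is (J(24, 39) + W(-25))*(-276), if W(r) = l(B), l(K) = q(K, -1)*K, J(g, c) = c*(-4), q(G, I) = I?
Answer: 471684/11 ≈ 42880.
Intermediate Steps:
J(g, c) = -4*c
B = -7/11 (B = (-3 - 4)/11 = -7*1/11 = -7/11 ≈ -0.63636)
l(K) = -K
W(r) = 7/11 (W(r) = -1*(-7/11) = 7/11)
(J(24, 39) + W(-25))*(-276) = (-4*39 + 7/11)*(-276) = (-156 + 7/11)*(-276) = -1709/11*(-276) = 471684/11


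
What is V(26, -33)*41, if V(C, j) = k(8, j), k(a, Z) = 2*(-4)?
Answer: -328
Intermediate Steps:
k(a, Z) = -8
V(C, j) = -8
V(26, -33)*41 = -8*41 = -328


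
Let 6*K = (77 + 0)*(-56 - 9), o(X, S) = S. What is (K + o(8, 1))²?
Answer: 24990001/36 ≈ 6.9417e+5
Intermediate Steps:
K = -5005/6 (K = ((77 + 0)*(-56 - 9))/6 = (77*(-65))/6 = (⅙)*(-5005) = -5005/6 ≈ -834.17)
(K + o(8, 1))² = (-5005/6 + 1)² = (-4999/6)² = 24990001/36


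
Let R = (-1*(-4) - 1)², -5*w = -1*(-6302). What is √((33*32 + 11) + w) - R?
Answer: -9 + I*√4835/5 ≈ -9.0 + 13.907*I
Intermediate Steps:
w = -6302/5 (w = -(-1)*(-6302)/5 = -⅕*6302 = -6302/5 ≈ -1260.4)
R = 9 (R = (4 - 1)² = 3² = 9)
√((33*32 + 11) + w) - R = √((33*32 + 11) - 6302/5) - 1*9 = √((1056 + 11) - 6302/5) - 9 = √(1067 - 6302/5) - 9 = √(-967/5) - 9 = I*√4835/5 - 9 = -9 + I*√4835/5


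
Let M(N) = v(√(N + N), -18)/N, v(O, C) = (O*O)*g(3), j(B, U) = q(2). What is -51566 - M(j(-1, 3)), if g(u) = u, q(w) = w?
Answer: -51572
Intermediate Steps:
j(B, U) = 2
v(O, C) = 3*O² (v(O, C) = (O*O)*3 = O²*3 = 3*O²)
M(N) = 6 (M(N) = (3*(√(N + N))²)/N = (3*(√(2*N))²)/N = (3*(√2*√N)²)/N = (3*(2*N))/N = (6*N)/N = 6)
-51566 - M(j(-1, 3)) = -51566 - 1*6 = -51566 - 6 = -51572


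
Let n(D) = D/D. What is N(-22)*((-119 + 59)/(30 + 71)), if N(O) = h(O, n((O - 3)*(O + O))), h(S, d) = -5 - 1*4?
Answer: 540/101 ≈ 5.3465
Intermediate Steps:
n(D) = 1
h(S, d) = -9 (h(S, d) = -5 - 4 = -9)
N(O) = -9
N(-22)*((-119 + 59)/(30 + 71)) = -9*(-119 + 59)/(30 + 71) = -(-540)/101 = -9*(-60/101) = 540/101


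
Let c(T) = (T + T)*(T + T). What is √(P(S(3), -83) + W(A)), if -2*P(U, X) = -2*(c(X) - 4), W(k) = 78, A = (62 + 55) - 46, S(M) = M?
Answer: 3*√3070 ≈ 166.22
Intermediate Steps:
A = 71 (A = 117 - 46 = 71)
c(T) = 4*T² (c(T) = (2*T)*(2*T) = 4*T²)
P(U, X) = -4 + 4*X² (P(U, X) = -(-1)*(4*X² - 4) = -(-1)*(-4 + 4*X²) = -(8 - 8*X²)/2 = -4 + 4*X²)
√(P(S(3), -83) + W(A)) = √((-4 + 4*(-83)²) + 78) = √((-4 + 4*6889) + 78) = √((-4 + 27556) + 78) = √(27552 + 78) = √27630 = 3*√3070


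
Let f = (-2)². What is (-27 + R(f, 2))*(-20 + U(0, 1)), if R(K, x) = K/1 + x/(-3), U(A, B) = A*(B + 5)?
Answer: 1420/3 ≈ 473.33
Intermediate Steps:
f = 4
U(A, B) = A*(5 + B)
R(K, x) = K - x/3 (R(K, x) = K*1 + x*(-⅓) = K - x/3)
(-27 + R(f, 2))*(-20 + U(0, 1)) = (-27 + (4 - ⅓*2))*(-20 + 0*(5 + 1)) = (-27 + (4 - ⅔))*(-20 + 0*6) = (-27 + 10/3)*(-20 + 0) = -71/3*(-20) = 1420/3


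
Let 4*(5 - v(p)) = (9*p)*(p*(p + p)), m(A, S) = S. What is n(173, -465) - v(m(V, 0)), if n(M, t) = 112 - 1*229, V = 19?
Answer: -122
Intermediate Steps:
n(M, t) = -117 (n(M, t) = 112 - 229 = -117)
v(p) = 5 - 9*p**3/2 (v(p) = 5 - 9*p*p*(p + p)/4 = 5 - 9*p*p*(2*p)/4 = 5 - 9*p*2*p**2/4 = 5 - 9*p**3/2)
n(173, -465) - v(m(V, 0)) = -117 - (5 - 9/2*0**3) = -117 - (5 - 9/2*0) = -117 - (5 + 0) = -117 - 1*5 = -117 - 5 = -122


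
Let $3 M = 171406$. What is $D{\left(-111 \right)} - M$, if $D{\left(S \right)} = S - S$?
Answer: $- \frac{171406}{3} \approx -57135.0$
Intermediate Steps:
$D{\left(S \right)} = 0$
$M = \frac{171406}{3}$ ($M = \frac{1}{3} \cdot 171406 = \frac{171406}{3} \approx 57135.0$)
$D{\left(-111 \right)} - M = 0 - \frac{171406}{3} = - \frac{171406}{3}$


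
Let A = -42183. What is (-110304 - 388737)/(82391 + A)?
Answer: -499041/40208 ≈ -12.411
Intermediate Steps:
(-110304 - 388737)/(82391 + A) = (-110304 - 388737)/(82391 - 42183) = -499041/40208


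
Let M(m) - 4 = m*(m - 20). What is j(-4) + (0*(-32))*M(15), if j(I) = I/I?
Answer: 1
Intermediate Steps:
M(m) = 4 + m*(-20 + m) (M(m) = 4 + m*(m - 20) = 4 + m*(-20 + m))
j(I) = 1
j(-4) + (0*(-32))*M(15) = 1 + (0*(-32))*(4 + 15**2 - 20*15) = 1 + 0*(4 + 225 - 300) = 1 + 0*(-71) = 1 + 0 = 1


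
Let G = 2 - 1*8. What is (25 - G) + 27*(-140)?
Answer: -3749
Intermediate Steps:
G = -6 (G = 2 - 8 = -6)
(25 - G) + 27*(-140) = (25 - 1*(-6)) + 27*(-140) = (25 + 6) - 3780 = 31 - 3780 = -3749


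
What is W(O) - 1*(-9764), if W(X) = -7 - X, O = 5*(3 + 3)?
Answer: 9727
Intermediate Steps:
O = 30 (O = 5*6 = 30)
W(O) - 1*(-9764) = (-7 - 1*30) - 1*(-9764) = (-7 - 30) + 9764 = -37 + 9764 = 9727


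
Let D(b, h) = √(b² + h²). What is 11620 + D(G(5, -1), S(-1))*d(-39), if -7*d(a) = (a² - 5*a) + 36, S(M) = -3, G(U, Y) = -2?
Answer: 11620 - 1752*√13/7 ≈ 10718.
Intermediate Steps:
d(a) = -36/7 - a²/7 + 5*a/7 (d(a) = -((a² - 5*a) + 36)/7 = -(36 + a² - 5*a)/7 = -36/7 - a²/7 + 5*a/7)
11620 + D(G(5, -1), S(-1))*d(-39) = 11620 + √((-2)² + (-3)²)*(-36/7 - ⅐*(-39)² + (5/7)*(-39)) = 11620 + √(4 + 9)*(-36/7 - ⅐*1521 - 195/7) = 11620 + √13*(-36/7 - 1521/7 - 195/7) = 11620 + √13*(-1752/7) = 11620 - 1752*√13/7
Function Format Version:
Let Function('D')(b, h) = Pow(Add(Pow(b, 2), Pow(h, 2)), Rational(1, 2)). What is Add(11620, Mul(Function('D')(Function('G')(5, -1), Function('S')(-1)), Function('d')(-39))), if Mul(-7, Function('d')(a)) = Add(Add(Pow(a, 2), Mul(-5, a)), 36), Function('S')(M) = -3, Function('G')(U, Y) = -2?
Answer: Add(11620, Mul(Rational(-1752, 7), Pow(13, Rational(1, 2)))) ≈ 10718.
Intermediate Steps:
Function('d')(a) = Add(Rational(-36, 7), Mul(Rational(-1, 7), Pow(a, 2)), Mul(Rational(5, 7), a)) (Function('d')(a) = Mul(Rational(-1, 7), Add(Add(Pow(a, 2), Mul(-5, a)), 36)) = Mul(Rational(-1, 7), Add(36, Pow(a, 2), Mul(-5, a))) = Add(Rational(-36, 7), Mul(Rational(-1, 7), Pow(a, 2)), Mul(Rational(5, 7), a)))
Add(11620, Mul(Function('D')(Function('G')(5, -1), Function('S')(-1)), Function('d')(-39))) = Add(11620, Mul(Pow(Add(Pow(-2, 2), Pow(-3, 2)), Rational(1, 2)), Add(Rational(-36, 7), Mul(Rational(-1, 7), Pow(-39, 2)), Mul(Rational(5, 7), -39)))) = Add(11620, Mul(Pow(Add(4, 9), Rational(1, 2)), Add(Rational(-36, 7), Mul(Rational(-1, 7), 1521), Rational(-195, 7)))) = Add(11620, Mul(Pow(13, Rational(1, 2)), Add(Rational(-36, 7), Rational(-1521, 7), Rational(-195, 7)))) = Add(11620, Mul(Pow(13, Rational(1, 2)), Rational(-1752, 7))) = Add(11620, Mul(Rational(-1752, 7), Pow(13, Rational(1, 2))))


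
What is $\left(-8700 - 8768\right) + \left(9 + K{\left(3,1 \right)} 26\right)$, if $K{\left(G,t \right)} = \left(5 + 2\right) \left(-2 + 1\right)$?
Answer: $-17641$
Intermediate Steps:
$K{\left(G,t \right)} = -7$ ($K{\left(G,t \right)} = 7 \left(-1\right) = -7$)
$\left(-8700 - 8768\right) + \left(9 + K{\left(3,1 \right)} 26\right) = \left(-8700 - 8768\right) + \left(9 - 182\right) = -17468 + \left(9 - 182\right) = -17468 - 173 = -17641$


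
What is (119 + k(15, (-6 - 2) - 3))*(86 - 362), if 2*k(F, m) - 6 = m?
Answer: -32154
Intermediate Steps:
k(F, m) = 3 + m/2
(119 + k(15, (-6 - 2) - 3))*(86 - 362) = (119 + (3 + ((-6 - 2) - 3)/2))*(86 - 362) = (119 + (3 + (-8 - 3)/2))*(-276) = (119 + (3 + (½)*(-11)))*(-276) = (119 + (3 - 11/2))*(-276) = (119 - 5/2)*(-276) = (233/2)*(-276) = -32154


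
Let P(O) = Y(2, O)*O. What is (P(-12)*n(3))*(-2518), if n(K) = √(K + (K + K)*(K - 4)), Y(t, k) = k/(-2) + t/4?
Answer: 196404*I*√3 ≈ 3.4018e+5*I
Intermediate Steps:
Y(t, k) = -k/2 + t/4 (Y(t, k) = k*(-½) + t*(¼) = -k/2 + t/4)
P(O) = O*(½ - O/2) (P(O) = (-O/2 + (¼)*2)*O = (-O/2 + ½)*O = (½ - O/2)*O = O*(½ - O/2))
n(K) = √(K + 2*K*(-4 + K)) (n(K) = √(K + (2*K)*(-4 + K)) = √(K + 2*K*(-4 + K)))
(P(-12)*n(3))*(-2518) = (((½)*(-12)*(1 - 1*(-12)))*√(3*(-7 + 2*3)))*(-2518) = (((½)*(-12)*(1 + 12))*√(3*(-7 + 6)))*(-2518) = (((½)*(-12)*13)*√(3*(-1)))*(-2518) = -78*I*√3*(-2518) = 196404*I*√3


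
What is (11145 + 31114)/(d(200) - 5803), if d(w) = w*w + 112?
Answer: 42259/34309 ≈ 1.2317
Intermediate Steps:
d(w) = 112 + w² (d(w) = w² + 112 = 112 + w²)
(11145 + 31114)/(d(200) - 5803) = (11145 + 31114)/((112 + 200²) - 5803) = 42259/((112 + 40000) - 5803) = 42259/(40112 - 5803) = 42259/34309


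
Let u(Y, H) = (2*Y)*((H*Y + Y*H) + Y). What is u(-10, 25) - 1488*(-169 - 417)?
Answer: 882168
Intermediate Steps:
u(Y, H) = 2*Y*(Y + 2*H*Y) (u(Y, H) = (2*Y)*((H*Y + H*Y) + Y) = (2*Y)*(2*H*Y + Y) = (2*Y)*(Y + 2*H*Y) = 2*Y*(Y + 2*H*Y))
u(-10, 25) - 1488*(-169 - 417) = (-10)**2*(2 + 4*25) - 1488*(-169 - 417) = 100*(2 + 100) - 1488*(-586) = 100*102 + 871968 = 10200 + 871968 = 882168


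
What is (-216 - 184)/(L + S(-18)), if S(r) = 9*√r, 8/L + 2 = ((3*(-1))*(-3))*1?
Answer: -11200/35753 + 264600*I*√2/35753 ≈ -0.31326 + 10.466*I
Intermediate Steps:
L = 8/7 (L = 8/(-2 + ((3*(-1))*(-3))*1) = 8/(-2 - 3*(-3)*1) = 8/(-2 + 9*1) = 8/(-2 + 9) = 8/7 ≈ 1.1429)
(-216 - 184)/(L + S(-18)) = (-216 - 184)/(8/7 + 9*√(-18)) = -400/(8/7 + 9*(3*I*√2)) = -400/(8/7 + 27*I*√2)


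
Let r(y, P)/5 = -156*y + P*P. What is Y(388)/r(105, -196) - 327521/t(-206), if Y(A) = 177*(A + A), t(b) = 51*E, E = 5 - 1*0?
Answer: -1802561951/1404795 ≈ -1283.1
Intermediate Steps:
r(y, P) = -780*y + 5*P² (r(y, P) = 5*(-156*y + P*P) = 5*(-156*y + P²) = 5*(P² - 156*y) = -780*y + 5*P²)
E = 5 (E = 5 + 0 = 5)
t(b) = 255 (t(b) = 51*5 = 255)
Y(A) = 354*A (Y(A) = 177*(2*A) = 354*A)
Y(388)/r(105, -196) - 327521/t(-206) = (354*388)/(-780*105 + 5*(-196)²) - 327521/255 = 137352/(-81900 + 5*38416) - 327521*1/255 = 137352/(-81900 + 192080) - 327521/255 = 137352/110180 - 327521/255 = 137352*(1/110180) - 327521/255 = 34338/27545 - 327521/255 = -1802561951/1404795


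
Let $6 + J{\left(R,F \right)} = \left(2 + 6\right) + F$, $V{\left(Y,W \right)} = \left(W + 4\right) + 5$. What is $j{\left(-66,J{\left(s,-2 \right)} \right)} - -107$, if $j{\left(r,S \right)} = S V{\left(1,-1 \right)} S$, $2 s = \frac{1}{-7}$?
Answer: $107$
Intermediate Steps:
$s = - \frac{1}{14}$ ($s = \frac{1}{2 \left(-7\right)} = \frac{1}{2} \left(- \frac{1}{7}\right) = - \frac{1}{14} \approx -0.071429$)
$V{\left(Y,W \right)} = 9 + W$ ($V{\left(Y,W \right)} = \left(4 + W\right) + 5 = 9 + W$)
$J{\left(R,F \right)} = 2 + F$ ($J{\left(R,F \right)} = -6 + \left(\left(2 + 6\right) + F\right) = -6 + \left(8 + F\right) = 2 + F$)
$j{\left(r,S \right)} = 8 S^{2}$ ($j{\left(r,S \right)} = S \left(9 - 1\right) S = S 8 S = 8 S S = 8 S^{2}$)
$j{\left(-66,J{\left(s,-2 \right)} \right)} - -107 = 8 \left(2 - 2\right)^{2} - -107 = 8 \cdot 0^{2} + 107 = 8 \cdot 0 + 107 = 0 + 107 = 107$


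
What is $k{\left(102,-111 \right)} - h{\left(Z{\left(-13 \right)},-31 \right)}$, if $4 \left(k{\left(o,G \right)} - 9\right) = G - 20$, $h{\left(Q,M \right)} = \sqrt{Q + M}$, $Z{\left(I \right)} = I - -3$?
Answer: $- \frac{95}{4} - i \sqrt{41} \approx -23.75 - 6.4031 i$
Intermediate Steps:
$Z{\left(I \right)} = 3 + I$ ($Z{\left(I \right)} = I + 3 = 3 + I$)
$h{\left(Q,M \right)} = \sqrt{M + Q}$
$k{\left(o,G \right)} = 4 + \frac{G}{4}$ ($k{\left(o,G \right)} = 9 + \frac{G - 20}{4} = 9 + \frac{-20 + G}{4} = 9 + \left(-5 + \frac{G}{4}\right) = 4 + \frac{G}{4}$)
$k{\left(102,-111 \right)} - h{\left(Z{\left(-13 \right)},-31 \right)} = \left(4 + \frac{1}{4} \left(-111\right)\right) - \sqrt{-31 + \left(3 - 13\right)} = \left(4 - \frac{111}{4}\right) - \sqrt{-31 - 10} = - \frac{95}{4} - \sqrt{-41} = - \frac{95}{4} - i \sqrt{41}$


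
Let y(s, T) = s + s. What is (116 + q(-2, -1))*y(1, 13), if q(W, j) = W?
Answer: 228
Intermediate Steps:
y(s, T) = 2*s
(116 + q(-2, -1))*y(1, 13) = (116 - 2)*(2*1) = 114*2 = 228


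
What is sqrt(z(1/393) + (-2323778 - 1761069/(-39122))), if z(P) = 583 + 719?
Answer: I*sqrt(3554552348807366)/39122 ≈ 1524.0*I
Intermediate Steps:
z(P) = 1302
sqrt(z(1/393) + (-2323778 - 1761069/(-39122))) = sqrt(1302 + (-2323778 - 1761069/(-39122))) = sqrt(1302 + (-2323778 - 1761069*(-1/39122))) = sqrt(1302 + (-2323778 + 1761069/39122)) = sqrt(1302 - 90909081847/39122) = sqrt(-90858145003/39122) = I*sqrt(3554552348807366)/39122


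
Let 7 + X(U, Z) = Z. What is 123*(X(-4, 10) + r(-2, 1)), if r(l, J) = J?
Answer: 492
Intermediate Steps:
X(U, Z) = -7 + Z
123*(X(-4, 10) + r(-2, 1)) = 123*((-7 + 10) + 1) = 123*(3 + 1) = 123*4 = 492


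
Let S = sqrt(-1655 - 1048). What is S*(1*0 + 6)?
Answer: 6*I*sqrt(2703) ≈ 311.94*I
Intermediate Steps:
S = I*sqrt(2703) (S = sqrt(-2703) = I*sqrt(2703) ≈ 51.99*I)
S*(1*0 + 6) = (I*sqrt(2703))*(1*0 + 6) = (I*sqrt(2703))*(0 + 6) = (I*sqrt(2703))*6 = 6*I*sqrt(2703)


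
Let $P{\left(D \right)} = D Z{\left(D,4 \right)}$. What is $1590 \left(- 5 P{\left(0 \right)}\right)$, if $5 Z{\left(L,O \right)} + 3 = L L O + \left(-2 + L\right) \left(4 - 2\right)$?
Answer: $0$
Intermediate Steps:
$Z{\left(L,O \right)} = - \frac{7}{5} + \frac{2 L}{5} + \frac{O L^{2}}{5}$ ($Z{\left(L,O \right)} = - \frac{3}{5} + \frac{L L O + \left(-2 + L\right) \left(4 - 2\right)}{5} = - \frac{3}{5} + \frac{L^{2} O + \left(-2 + L\right) 2}{5} = - \frac{3}{5} + \frac{O L^{2} + \left(-4 + 2 L\right)}{5} = - \frac{3}{5} + \frac{-4 + 2 L + O L^{2}}{5} = - \frac{3}{5} + \left(- \frac{4}{5} + \frac{2 L}{5} + \frac{O L^{2}}{5}\right) = - \frac{7}{5} + \frac{2 L}{5} + \frac{O L^{2}}{5}$)
$P{\left(D \right)} = D \left(- \frac{7}{5} + \frac{2 D}{5} + \frac{4 D^{2}}{5}\right)$ ($P{\left(D \right)} = D \left(- \frac{7}{5} + \frac{2 D}{5} + \frac{1}{5} \cdot 4 D^{2}\right) = D \left(- \frac{7}{5} + \frac{2 D}{5} + \frac{4 D^{2}}{5}\right)$)
$1590 \left(- 5 P{\left(0 \right)}\right) = 1590 \left(- 5 \cdot \frac{1}{5} \cdot 0 \left(-7 + 2 \cdot 0 + 4 \cdot 0^{2}\right)\right) = 1590 \left(- 5 \cdot \frac{1}{5} \cdot 0 \left(-7 + 0 + 4 \cdot 0\right)\right) = 1590 \left(- 5 \cdot \frac{1}{5} \cdot 0 \left(-7 + 0 + 0\right)\right) = 1590 \left(- 5 \cdot \frac{1}{5} \cdot 0 \left(-7\right)\right) = 1590 \left(\left(-5\right) 0\right) = 1590 \cdot 0 = 0$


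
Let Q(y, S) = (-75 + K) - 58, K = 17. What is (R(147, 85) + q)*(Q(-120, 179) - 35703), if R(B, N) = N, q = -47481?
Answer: 1697677324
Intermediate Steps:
Q(y, S) = -116 (Q(y, S) = (-75 + 17) - 58 = -58 - 58 = -116)
(R(147, 85) + q)*(Q(-120, 179) - 35703) = (85 - 47481)*(-116 - 35703) = -47396*(-35819) = 1697677324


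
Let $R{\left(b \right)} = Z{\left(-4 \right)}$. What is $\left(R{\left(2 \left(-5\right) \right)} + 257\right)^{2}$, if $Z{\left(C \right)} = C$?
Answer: $64009$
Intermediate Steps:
$R{\left(b \right)} = -4$
$\left(R{\left(2 \left(-5\right) \right)} + 257\right)^{2} = \left(-4 + 257\right)^{2} = 253^{2} = 64009$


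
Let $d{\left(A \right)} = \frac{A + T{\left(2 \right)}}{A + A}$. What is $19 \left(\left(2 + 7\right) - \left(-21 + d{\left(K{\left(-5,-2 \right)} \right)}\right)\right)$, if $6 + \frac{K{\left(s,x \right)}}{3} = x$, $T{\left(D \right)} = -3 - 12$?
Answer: $\frac{8873}{16} \approx 554.56$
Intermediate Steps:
$T{\left(D \right)} = -15$ ($T{\left(D \right)} = -3 - 12 = -15$)
$K{\left(s,x \right)} = -18 + 3 x$
$d{\left(A \right)} = \frac{-15 + A}{2 A}$ ($d{\left(A \right)} = \frac{A - 15}{A + A} = \frac{-15 + A}{2 A}$)
$19 \left(\left(2 + 7\right) - \left(-21 + d{\left(K{\left(-5,-2 \right)} \right)}\right)\right) = 19 \left(\left(2 + 7\right) + \left(21 - \frac{-15 + \left(-18 + 3 \left(-2\right)\right)}{2 \left(-18 + 3 \left(-2\right)\right)}\right)\right) = 19 \left(9 + \left(21 - \frac{-15 - 24}{2 \left(-18 - 6\right)}\right)\right) = 19 \left(9 + \left(21 - \frac{-15 - 24}{2 \left(-24\right)}\right)\right) = 19 \left(9 + \left(21 - \frac{1}{2} \left(- \frac{1}{24}\right) \left(-39\right)\right)\right) = 19 \left(9 + \left(21 - \frac{13}{16}\right)\right) = 19 \left(9 + \frac{323}{16}\right) = 19 \cdot \frac{467}{16} = \frac{8873}{16}$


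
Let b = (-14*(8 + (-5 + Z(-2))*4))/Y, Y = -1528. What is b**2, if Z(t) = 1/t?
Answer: 2401/145924 ≈ 0.016454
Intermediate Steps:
b = -49/382 (b = -14*(8 + (-5 + 1/(-2))*4)/(-1528) = -14*(8 + (-5 - 1/2)*4)*(-1/1528) = -14*(8 - 11/2*4)*(-1/1528) = -14*(8 - 22)*(-1/1528) = -14*(-14)*(-1/1528) = 196*(-1/1528) = -49/382 ≈ -0.12827)
b**2 = (-49/382)**2 = 2401/145924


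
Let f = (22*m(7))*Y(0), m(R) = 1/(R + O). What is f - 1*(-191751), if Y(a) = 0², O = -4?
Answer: 191751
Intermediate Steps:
Y(a) = 0
m(R) = 1/(-4 + R) (m(R) = 1/(R - 4) = 1/(-4 + R))
f = 0 (f = (22/(-4 + 7))*0 = (22/3)*0 = 0)
f - 1*(-191751) = 0 - 1*(-191751) = 0 + 191751 = 191751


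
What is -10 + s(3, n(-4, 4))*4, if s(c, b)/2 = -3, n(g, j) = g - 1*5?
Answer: -34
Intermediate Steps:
n(g, j) = -5 + g (n(g, j) = g - 5 = -5 + g)
s(c, b) = -6 (s(c, b) = 2*(-3) = -6)
-10 + s(3, n(-4, 4))*4 = -10 - 6*4 = -10 - 24 = -34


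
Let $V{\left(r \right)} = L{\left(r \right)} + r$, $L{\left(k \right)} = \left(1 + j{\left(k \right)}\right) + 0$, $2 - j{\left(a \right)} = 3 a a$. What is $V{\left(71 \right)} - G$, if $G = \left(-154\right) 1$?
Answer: $-14895$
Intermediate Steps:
$j{\left(a \right)} = 2 - 3 a^{2}$ ($j{\left(a \right)} = 2 - 3 a a = 2 - 3 a^{2}$)
$G = -154$
$L{\left(k \right)} = 3 - 3 k^{2}$ ($L{\left(k \right)} = \left(1 - \left(-2 + 3 k^{2}\right)\right) + 0 = \left(3 - 3 k^{2}\right) + 0 = 3 - 3 k^{2}$)
$V{\left(r \right)} = 3 + r - 3 r^{2}$ ($V{\left(r \right)} = \left(3 - 3 r^{2}\right) + r = 3 + r - 3 r^{2}$)
$V{\left(71 \right)} - G = \left(3 + 71 - 3 \cdot 71^{2}\right) - -154 = \left(3 + 71 - 15123\right) + 154 = -15049 + 154 = -14895$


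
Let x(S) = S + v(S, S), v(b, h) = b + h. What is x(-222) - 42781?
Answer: -43447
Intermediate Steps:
x(S) = 3*S (x(S) = S + (S + S) = S + 2*S = 3*S)
x(-222) - 42781 = 3*(-222) - 42781 = -666 - 42781 = -43447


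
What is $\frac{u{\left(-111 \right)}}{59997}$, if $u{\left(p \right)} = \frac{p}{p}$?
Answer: $\frac{1}{59997} \approx 1.6668 \cdot 10^{-5}$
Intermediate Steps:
$u{\left(p \right)} = 1$
$\frac{u{\left(-111 \right)}}{59997} = 1 \cdot \frac{1}{59997} = \frac{1}{59997}$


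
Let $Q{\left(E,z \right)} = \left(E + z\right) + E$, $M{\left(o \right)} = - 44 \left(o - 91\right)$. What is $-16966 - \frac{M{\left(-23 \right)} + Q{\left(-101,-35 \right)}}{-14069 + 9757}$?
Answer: $- \frac{73152613}{4312} \approx -16965.0$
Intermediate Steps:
$M{\left(o \right)} = 4004 - 44 o$ ($M{\left(o \right)} = - 44 \left(-91 + o\right) = 4004 - 44 o$)
$Q{\left(E,z \right)} = z + 2 E$
$-16966 - \frac{M{\left(-23 \right)} + Q{\left(-101,-35 \right)}}{-14069 + 9757} = -16966 - \frac{\left(4004 - -1012\right) + \left(-35 + 2 \left(-101\right)\right)}{-14069 + 9757} = -16966 - \frac{\left(4004 + 1012\right) - 237}{-4312} = -16966 - \left(5016 - 237\right) \left(- \frac{1}{4312}\right) = -16966 - 4779 \left(- \frac{1}{4312}\right) = -16966 - - \frac{4779}{4312} = -16966 + \frac{4779}{4312} = - \frac{73152613}{4312}$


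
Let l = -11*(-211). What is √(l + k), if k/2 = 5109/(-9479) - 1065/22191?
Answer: √11404905878225866981/70116163 ≈ 48.165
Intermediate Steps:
k = -82312636/70116163 (k = 2*(5109/(-9479) - 1065/22191) = 2*(5109*(-1/9479) - 1065*1/22191) = 2*(-5109/9479 - 355/7397) = 2*(-41156318/70116163) = -82312636/70116163 ≈ -1.1739)
l = 2321
√(l + k) = √(2321 - 82312636/70116163) = √(162657301687/70116163) = √11404905878225866981/70116163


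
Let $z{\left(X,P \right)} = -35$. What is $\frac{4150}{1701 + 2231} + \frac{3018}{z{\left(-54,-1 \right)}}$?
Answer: $- \frac{5860763}{68810} \approx -85.173$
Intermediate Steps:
$\frac{4150}{1701 + 2231} + \frac{3018}{z{\left(-54,-1 \right)}} = \frac{4150}{1701 + 2231} + \frac{3018}{-35} = \frac{4150}{3932} + 3018 \left(- \frac{1}{35}\right) = 4150 \cdot \frac{1}{3932} - \frac{3018}{35} = \frac{2075}{1966} - \frac{3018}{35} = - \frac{5860763}{68810}$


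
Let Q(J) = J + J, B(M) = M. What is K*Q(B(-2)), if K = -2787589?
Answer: 11150356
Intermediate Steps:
Q(J) = 2*J
K*Q(B(-2)) = -5575178*(-2) = -2787589*(-4) = 11150356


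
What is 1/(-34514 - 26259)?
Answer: -1/60773 ≈ -1.6455e-5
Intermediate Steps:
1/(-34514 - 26259) = 1/(-60773) = -1/60773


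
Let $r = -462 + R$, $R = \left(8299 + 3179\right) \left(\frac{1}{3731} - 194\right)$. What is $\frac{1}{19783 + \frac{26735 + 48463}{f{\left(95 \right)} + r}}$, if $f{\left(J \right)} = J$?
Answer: $\frac{8309294891}{164382500264915} \approx 5.0549 \cdot 10^{-5}$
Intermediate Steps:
$R = - \frac{8307925614}{3731}$ ($R = 11478 \left(\frac{1}{3731} - 194\right) = 11478 \left(- \frac{723813}{3731}\right) = - \frac{8307925614}{3731} \approx -2.2267 \cdot 10^{6}$)
$r = - \frac{8309649336}{3731}$ ($r = -462 - \frac{8307925614}{3731} = - \frac{8309649336}{3731} \approx -2.2272 \cdot 10^{6}$)
$\frac{1}{19783 + \frac{26735 + 48463}{f{\left(95 \right)} + r}} = \frac{1}{19783 + \frac{26735 + 48463}{95 - \frac{8309649336}{3731}}} = \frac{1}{19783 + \frac{75198}{- \frac{8309294891}{3731}}} = \frac{1}{19783 + 75198 \left(- \frac{3731}{8309294891}\right)} = \frac{1}{19783 - \frac{280563738}{8309294891}} = \frac{1}{\frac{164382500264915}{8309294891}} = \frac{8309294891}{164382500264915}$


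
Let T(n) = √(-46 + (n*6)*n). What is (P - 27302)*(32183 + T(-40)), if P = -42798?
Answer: -2256028300 - 70100*√9554 ≈ -2.2629e+9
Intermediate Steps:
T(n) = √(-46 + 6*n²) (T(n) = √(-46 + (6*n)*n) = √(-46 + 6*n²))
(P - 27302)*(32183 + T(-40)) = (-42798 - 27302)*(32183 + √(-46 + 6*(-40)²)) = -70100*(32183 + √(-46 + 6*1600)) = -70100*(32183 + √(-46 + 9600)) = -70100*(32183 + √9554) = -2256028300 - 70100*√9554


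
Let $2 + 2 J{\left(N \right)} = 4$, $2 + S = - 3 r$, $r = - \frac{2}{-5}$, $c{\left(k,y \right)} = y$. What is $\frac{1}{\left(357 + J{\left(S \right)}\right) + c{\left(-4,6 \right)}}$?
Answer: $\frac{1}{364} \approx 0.0027473$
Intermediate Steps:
$r = \frac{2}{5}$ ($r = \left(-2\right) \left(- \frac{1}{5}\right) = \frac{2}{5} \approx 0.4$)
$S = - \frac{16}{5}$ ($S = -2 - \frac{6}{5} = - \frac{16}{5} \approx -3.2$)
$J{\left(N \right)} = 1$ ($J{\left(N \right)} = -1 + \frac{1}{2} \cdot 4 = -1 + 2 = 1$)
$\frac{1}{\left(357 + J{\left(S \right)}\right) + c{\left(-4,6 \right)}} = \frac{1}{\left(357 + 1\right) + 6} = \frac{1}{358 + 6} = \frac{1}{364}$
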